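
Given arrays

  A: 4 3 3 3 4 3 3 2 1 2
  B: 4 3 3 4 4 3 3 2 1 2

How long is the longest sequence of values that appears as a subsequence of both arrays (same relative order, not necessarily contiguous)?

9

Pick 4 (A #1, B #1); then 3 (A #2, B #2); then 3 (A #3, B #3); then 4 (A #5, B #5); then 3 (A #6, B #6); then 3 (A #7, B #7); then 2 (A #8, B #8); then 1 (A #9, B #9); then 2 (A #10, B #10); all 9 values appear in both, in order. dp[10][10] = 9 confirms this is the maximum.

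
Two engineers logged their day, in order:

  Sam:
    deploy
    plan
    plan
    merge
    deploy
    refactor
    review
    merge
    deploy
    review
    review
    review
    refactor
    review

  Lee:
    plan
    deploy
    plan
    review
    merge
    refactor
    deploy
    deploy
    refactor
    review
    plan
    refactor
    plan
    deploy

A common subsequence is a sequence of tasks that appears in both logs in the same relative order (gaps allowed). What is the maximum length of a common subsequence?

Pick deploy at Sam[1]=Lee[2]; then plan at Sam[2]=Lee[3]; then merge at Sam[4]=Lee[5]; then deploy at Sam[5]=Lee[8]; then refactor at Sam[6]=Lee[9]; then review at Sam[7]=Lee[10]; then deploy at Sam[9]=Lee[14]; all 7 tasks appear in both, in order, and the DP table's final entry dp[14][14] is also 7, so no common subsequence is longer.

7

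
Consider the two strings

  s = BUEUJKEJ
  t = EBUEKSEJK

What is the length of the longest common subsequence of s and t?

Let dp[i][j] be the LCS length of the first i characters of s and the first j characters of t. dp[i][j] = dp[i-1][j-1]+1 when the i-th and j-th characters match, else max(dp[i-1][j], dp[i][j-1]).
    ·  E  B  U  E  K  S  E  J  K
 ·  0  0  0  0  0  0  0  0  0  0
 B  0  0  1  1  1  1  1  1  1  1
 U  0  0  1  2  2  2  2  2  2  2
 E  0  1  1  2  3  3  3  3  3  3
 U  0  1  1  2  3  3  3  3  3  3
 J  0  1  1  2  3  3  3  3  4  4
 K  0  1  1  2  3  4  4  4  4  5
 E  0  1  1  2  3  4  4  5  5  5
 J  0  1  1  2  3  4  4  5  6  6
dp[8][9] = 6. One LCS (by backtracking along matches): BUEKEJ.

6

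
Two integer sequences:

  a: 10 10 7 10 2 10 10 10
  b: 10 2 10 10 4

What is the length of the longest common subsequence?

Match 10 at a[4]=b[1], then 2 at a[5]=b[2], then 10 at a[6]=b[3], then 10 at a[7]=b[4] — 4 values in the same relative order in both, and the DP table's final entry dp[8][5] is also 4, so no common subsequence is longer.

4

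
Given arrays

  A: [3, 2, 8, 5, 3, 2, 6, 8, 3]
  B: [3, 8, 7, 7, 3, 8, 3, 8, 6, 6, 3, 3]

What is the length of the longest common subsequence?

5

Let dp[i][j] be the LCS length of the first i values of A and the first j values of B. dp[i][j] = dp[i-1][j-1]+1 when the i-th and j-th values match, else max(dp[i-1][j], dp[i][j-1]).
    ·  3  8  7  7  3  8  3  8  6  6  3  3
 ·  0  0  0  0  0  0  0  0  0  0  0  0  0
 3  0  1  1  1  1  1  1  1  1  1  1  1  1
 2  0  1  1  1  1  1  1  1  1  1  1  1  1
 8  0  1  2  2  2  2  2  2  2  2  2  2  2
 5  0  1  2  2  2  2  2  2  2  2  2  2  2
 3  0  1  2  2  2  3  3  3  3  3  3  3  3
 2  0  1  2  2  2  3  3  3  3  3  3  3  3
 6  0  1  2  2  2  3  3  3  3  4  4  4  4
 8  0  1  2  2  2  3  4  4  4  4  4  4  4
 3  0  1  2  2  2  3  4  5  5  5  5  5  5
dp[9][12] = 5. One LCS (by backtracking along matches): 3, 8, 3, 6, 3.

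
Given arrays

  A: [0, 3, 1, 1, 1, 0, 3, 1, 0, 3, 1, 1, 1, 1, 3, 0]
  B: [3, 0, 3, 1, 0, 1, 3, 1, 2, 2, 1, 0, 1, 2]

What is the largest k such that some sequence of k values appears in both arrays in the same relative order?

9

One common subsequence of length 9: 0 at A[1]=B[2] → 3 at A[2]=B[3] → 1 at A[5]=B[4] → 0 at A[6]=B[5] → 1 at A[8]=B[6] → 3 at A[10]=B[7] → 1 at A[11]=B[8] → 1 at A[12]=B[11] → 1 at A[13]=B[13], and the DP table's final entry dp[16][14] is also 9, so no common subsequence is longer.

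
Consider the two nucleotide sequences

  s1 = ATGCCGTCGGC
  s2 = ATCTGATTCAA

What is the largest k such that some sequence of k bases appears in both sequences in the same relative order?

One common subsequence of length 6: A [1,1]; then T [2,2]; then C [4,3]; then G [6,5]; then T [7,8]; then C [8,9]. Since dp[11][11] = 6, nothing longer is possible.

6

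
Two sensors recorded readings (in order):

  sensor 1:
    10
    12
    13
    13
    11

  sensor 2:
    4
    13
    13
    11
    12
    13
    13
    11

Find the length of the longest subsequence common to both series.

4

Pick 12 (sensor 1 #2, sensor 2 #5), 13 (sensor 1 #3, sensor 2 #6), 13 (sensor 1 #4, sensor 2 #7), 11 (sensor 1 #5, sensor 2 #8); all 4 values appear in both, in order. The LCS DP gives dp[5][8] = 4, so this is optimal.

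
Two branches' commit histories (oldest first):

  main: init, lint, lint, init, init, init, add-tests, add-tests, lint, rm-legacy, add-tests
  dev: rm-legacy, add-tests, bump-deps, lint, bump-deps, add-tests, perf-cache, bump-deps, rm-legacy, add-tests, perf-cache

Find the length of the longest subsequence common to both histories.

One common subsequence of length 4: lint [2,4], add-tests [7,6], rm-legacy [10,9], add-tests [11,10], and the DP table's final entry dp[11][11] is also 4, so no common subsequence is longer.

4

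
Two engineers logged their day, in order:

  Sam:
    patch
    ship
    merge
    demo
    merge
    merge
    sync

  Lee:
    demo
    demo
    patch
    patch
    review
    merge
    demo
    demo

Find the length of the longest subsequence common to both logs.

Pick patch [1,4], merge [3,6], demo [4,8]; all 3 tasks appear in both, in order. The LCS DP gives dp[7][8] = 3, so this is optimal.

3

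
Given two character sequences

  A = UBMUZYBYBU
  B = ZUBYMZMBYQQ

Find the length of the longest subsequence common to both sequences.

Taking U [1,2]; then B [2,3]; then M [3,5]; then Z [5,6]; then B [7,8]; then Y [8,9] gives a common subsequence of length 6. dp[10][11] = 6 confirms this is the maximum.

6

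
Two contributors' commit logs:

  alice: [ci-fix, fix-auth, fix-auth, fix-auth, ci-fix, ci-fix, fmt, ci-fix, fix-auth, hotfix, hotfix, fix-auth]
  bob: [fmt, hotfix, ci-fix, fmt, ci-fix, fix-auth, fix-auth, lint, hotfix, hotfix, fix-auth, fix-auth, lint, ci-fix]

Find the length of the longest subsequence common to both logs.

Taking ci-fix [6,3], then fmt [7,4], then ci-fix [8,5], then fix-auth [9,7], then hotfix [10,9], then hotfix [11,10], then fix-auth [12,12] gives a common subsequence of length 7. dp[12][14] = 7 confirms this is the maximum.

7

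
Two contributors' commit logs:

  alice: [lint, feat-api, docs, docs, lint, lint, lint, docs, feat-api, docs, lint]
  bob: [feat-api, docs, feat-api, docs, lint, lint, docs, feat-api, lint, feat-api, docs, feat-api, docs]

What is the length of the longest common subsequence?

9

One common subsequence of length 9: feat-api at alice[2]=bob[1], then docs at alice[3]=bob[2], then docs at alice[4]=bob[4], then lint at alice[5]=bob[5], then lint at alice[6]=bob[6], then lint at alice[7]=bob[9], then docs at alice[8]=bob[11], then feat-api at alice[9]=bob[12], then docs at alice[10]=bob[13]. The LCS DP gives dp[11][13] = 9, so this is optimal.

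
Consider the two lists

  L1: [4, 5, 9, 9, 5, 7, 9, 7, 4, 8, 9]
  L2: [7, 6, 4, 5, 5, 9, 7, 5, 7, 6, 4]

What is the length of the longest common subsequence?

Let dp[i][j] be the LCS length of the first i values of L1 and the first j values of L2. dp[i][j] = dp[i-1][j-1]+1 when the i-th and j-th values match, else max(dp[i-1][j], dp[i][j-1]).
    ·  7  6  4  5  5  9  7  5  7  6  4
 ·  0  0  0  0  0  0  0  0  0  0  0  0
 4  0  0  0  1  1  1  1  1  1  1  1  1
 5  0  0  0  1  2  2  2  2  2  2  2  2
 9  0  0  0  1  2  2  3  3  3  3  3  3
 9  0  0  0  1  2  2  3  3  3  3  3  3
 5  0  0  0  1  2  3  3  3  4  4  4  4
 7  0  1  1  1  2  3  3  4  4  5  5  5
 9  0  1  1  1  2  3  4  4  4  5  5  5
 7  0  1  1  1  2  3  4  5  5  5  5  5
 4  0  1  1  2  2  3  4  5  5  5  5  6
 8  0  1  1  2  2  3  4  5  5  5  5  6
 9  0  1  1  2  2  3  4  5  5  5  5  6
dp[11][11] = 6. One LCS (by backtracking along matches): 4, 5, 9, 5, 7, 4.

6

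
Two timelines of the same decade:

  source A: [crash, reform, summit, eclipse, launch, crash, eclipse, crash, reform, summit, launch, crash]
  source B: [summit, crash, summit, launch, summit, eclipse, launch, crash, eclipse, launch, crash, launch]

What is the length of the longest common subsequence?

8

Taking crash [1,2]; then summit [3,5]; then eclipse [4,6]; then launch [5,7]; then crash [6,8]; then eclipse [7,9]; then crash [8,11]; then launch [11,12] gives a common subsequence of length 8. Since dp[12][12] = 8, nothing longer is possible.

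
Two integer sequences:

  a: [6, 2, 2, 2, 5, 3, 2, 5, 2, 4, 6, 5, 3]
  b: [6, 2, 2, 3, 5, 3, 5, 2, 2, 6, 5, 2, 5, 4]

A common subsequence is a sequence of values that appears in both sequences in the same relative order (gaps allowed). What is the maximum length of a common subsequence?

9

Taking 6 at a[1]=b[1] → 2 at a[2]=b[2] → 2 at a[3]=b[3] → 5 at a[5]=b[5] → 3 at a[6]=b[6] → 2 at a[7]=b[9] → 5 at a[8]=b[11] → 2 at a[9]=b[12] → 4 at a[10]=b[14] gives a common subsequence of length 9. Since dp[13][14] = 9, nothing longer is possible.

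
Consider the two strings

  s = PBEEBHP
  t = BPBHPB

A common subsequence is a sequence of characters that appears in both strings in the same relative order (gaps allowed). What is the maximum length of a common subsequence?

Let dp[i][j] be the LCS length of the first i characters of s and the first j characters of t. dp[i][j] = dp[i-1][j-1]+1 when the i-th and j-th characters match, else max(dp[i-1][j], dp[i][j-1]).
    ·  B  P  B  H  P  B
 ·  0  0  0  0  0  0  0
 P  0  0  1  1  1  1  1
 B  0  1  1  2  2  2  2
 E  0  1  1  2  2  2  2
 E  0  1  1  2  2  2  2
 B  0  1  1  2  2  2  3
 H  0  1  1  2  3  3  3
 P  0  1  2  2  3  4  4
dp[7][6] = 4. One LCS (by backtracking along matches): PBHP.

4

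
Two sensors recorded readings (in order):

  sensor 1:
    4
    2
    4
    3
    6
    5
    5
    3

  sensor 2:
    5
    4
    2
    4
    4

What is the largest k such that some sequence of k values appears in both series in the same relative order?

3

Let dp[i][j] be the LCS length of the first i values of sensor 1 and the first j values of sensor 2. dp[i][j] = dp[i-1][j-1]+1 when the i-th and j-th values match, else max(dp[i-1][j], dp[i][j-1]).
    ·  5  4  2  4  4
 ·  0  0  0  0  0  0
 4  0  0  1  1  1  1
 2  0  0  1  2  2  2
 4  0  0  1  2  3  3
 3  0  0  1  2  3  3
 6  0  0  1  2  3  3
 5  0  1  1  2  3  3
 5  0  1  1  2  3  3
 3  0  1  1  2  3  3
dp[8][5] = 3. One LCS (by backtracking along matches): 4, 2, 4.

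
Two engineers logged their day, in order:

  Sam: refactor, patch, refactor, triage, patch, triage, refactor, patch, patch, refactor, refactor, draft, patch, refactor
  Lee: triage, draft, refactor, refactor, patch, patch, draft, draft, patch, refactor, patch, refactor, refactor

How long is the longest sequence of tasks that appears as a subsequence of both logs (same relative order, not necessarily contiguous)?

8

Taking refactor (Sam #1, Lee #3) → refactor (Sam #3, Lee #4) → patch (Sam #5, Lee #5) → patch (Sam #8, Lee #6) → patch (Sam #9, Lee #9) → refactor (Sam #10, Lee #10) → refactor (Sam #11, Lee #12) → refactor (Sam #14, Lee #13) gives a common subsequence of length 8. The LCS DP gives dp[14][13] = 8, so this is optimal.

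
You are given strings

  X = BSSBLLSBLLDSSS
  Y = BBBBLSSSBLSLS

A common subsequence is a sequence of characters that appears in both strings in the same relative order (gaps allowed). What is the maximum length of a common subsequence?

One common subsequence of length 8: B at X[1]=Y[4]; then S at X[2]=Y[7]; then S at X[3]=Y[8]; then B at X[4]=Y[9]; then L at X[6]=Y[10]; then S at X[7]=Y[11]; then L at X[10]=Y[12]; then S at X[14]=Y[13]. The LCS DP gives dp[14][13] = 8, so this is optimal.

8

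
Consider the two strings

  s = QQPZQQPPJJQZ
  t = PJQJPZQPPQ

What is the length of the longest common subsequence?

Pick Q [1,3], then P [3,5], then Z [4,6], then Q [6,7], then P [7,8], then P [8,9], then Q [11,10]; all 7 characters appear in both, in order. dp[12][10] = 7 confirms this is the maximum.

7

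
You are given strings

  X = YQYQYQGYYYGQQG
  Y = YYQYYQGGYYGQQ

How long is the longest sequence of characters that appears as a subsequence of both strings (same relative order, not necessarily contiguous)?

11

Pick Y at X[1]=Y[2], Q at X[2]=Y[3], Y at X[3]=Y[4], Y at X[5]=Y[5], Q at X[6]=Y[6], G at X[7]=Y[8], Y at X[9]=Y[9], Y at X[10]=Y[10], G at X[11]=Y[11], Q at X[12]=Y[12], Q at X[13]=Y[13]; all 11 characters appear in both, in order. dp[14][13] = 11 confirms this is the maximum.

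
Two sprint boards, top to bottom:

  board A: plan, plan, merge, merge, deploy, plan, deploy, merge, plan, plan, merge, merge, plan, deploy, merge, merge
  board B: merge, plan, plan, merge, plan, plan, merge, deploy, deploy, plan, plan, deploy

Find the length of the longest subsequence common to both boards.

9

Match plan at board A[1]=board B[2], then plan at board A[2]=board B[3], then merge at board A[3]=board B[4], then merge at board A[4]=board B[7], then deploy at board A[5]=board B[8], then deploy at board A[7]=board B[9], then plan at board A[10]=board B[10], then plan at board A[13]=board B[11], then deploy at board A[14]=board B[12] — 9 tasks in the same relative order in both. Since dp[16][12] = 9, nothing longer is possible.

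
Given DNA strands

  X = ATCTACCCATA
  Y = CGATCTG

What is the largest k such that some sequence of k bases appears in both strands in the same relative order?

Let dp[i][j] be the LCS length of the first i bases of X and the first j bases of Y. dp[i][j] = dp[i-1][j-1]+1 when the i-th and j-th bases match, else max(dp[i-1][j], dp[i][j-1]).
    ·  C  G  A  T  C  T  G
 ·  0  0  0  0  0  0  0  0
 A  0  0  0  1  1  1  1  1
 T  0  0  0  1  2  2  2  2
 C  0  1  1  1  2  3  3  3
 T  0  1  1  1  2  3  4  4
 A  0  1  1  2  2  3  4  4
 C  0  1  1  2  2  3  4  4
 C  0  1  1  2  2  3  4  4
 C  0  1  1  2  2  3  4  4
 A  0  1  1  2  2  3  4  4
 T  0  1  1  2  3  3  4  4
 A  0  1  1  2  3  3  4  4
dp[11][7] = 4. One LCS (by backtracking along matches): ATCT.

4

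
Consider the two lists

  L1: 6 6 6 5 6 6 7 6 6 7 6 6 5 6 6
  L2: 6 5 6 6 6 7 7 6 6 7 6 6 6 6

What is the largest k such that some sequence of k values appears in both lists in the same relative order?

Pick 6 [1,1], then 6 [2,3], then 6 [3,4], then 6 [5,5], then 7 [7,7], then 6 [8,8], then 6 [9,9], then 7 [10,10], then 6 [11,11], then 6 [12,12], then 6 [14,13], then 6 [15,14]; all 12 values appear in both, in order. Since dp[15][14] = 12, nothing longer is possible.

12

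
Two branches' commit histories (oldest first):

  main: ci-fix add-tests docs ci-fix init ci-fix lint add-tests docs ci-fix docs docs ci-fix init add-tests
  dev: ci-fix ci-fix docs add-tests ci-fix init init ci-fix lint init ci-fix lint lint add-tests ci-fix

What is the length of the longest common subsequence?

8

One common subsequence of length 8: ci-fix at main[1]=dev[2], add-tests at main[2]=dev[4], ci-fix at main[4]=dev[8], init at main[5]=dev[10], ci-fix at main[6]=dev[11], lint at main[7]=dev[13], add-tests at main[8]=dev[14], ci-fix at main[13]=dev[15]. Since dp[15][15] = 8, nothing longer is possible.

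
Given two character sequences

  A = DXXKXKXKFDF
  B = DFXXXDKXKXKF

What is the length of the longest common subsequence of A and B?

9

Taking D at A[1]=B[1], X at A[2]=B[4], X at A[3]=B[5], K at A[4]=B[7], X at A[5]=B[8], K at A[6]=B[9], X at A[7]=B[10], K at A[8]=B[11], F at A[11]=B[12] gives a common subsequence of length 9. The LCS DP gives dp[11][12] = 9, so this is optimal.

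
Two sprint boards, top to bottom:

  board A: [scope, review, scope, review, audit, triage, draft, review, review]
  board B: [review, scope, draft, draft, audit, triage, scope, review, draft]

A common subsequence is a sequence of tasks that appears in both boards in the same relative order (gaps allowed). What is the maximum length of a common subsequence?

Pick review [2,1], then scope [3,2], then audit [5,5], then triage [6,6], then draft [7,9]; all 5 tasks appear in both, in order. Since dp[9][9] = 5, nothing longer is possible.

5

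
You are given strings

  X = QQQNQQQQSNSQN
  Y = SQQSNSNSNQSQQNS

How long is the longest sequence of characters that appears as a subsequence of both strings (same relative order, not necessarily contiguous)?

8

Taking Q at X[1]=Y[2], then Q at X[2]=Y[3], then N at X[4]=Y[9], then Q at X[5]=Y[10], then Q at X[7]=Y[12], then Q at X[8]=Y[13], then N at X[10]=Y[14], then S at X[11]=Y[15] gives a common subsequence of length 8. The LCS DP gives dp[13][15] = 8, so this is optimal.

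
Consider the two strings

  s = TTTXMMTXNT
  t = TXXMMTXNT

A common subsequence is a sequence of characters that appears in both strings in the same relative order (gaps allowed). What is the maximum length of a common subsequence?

8

Match T [1,1] → X [4,3] → M [5,4] → M [6,5] → T [7,6] → X [8,7] → N [9,8] → T [10,9] — 8 characters in the same relative order in both. Since dp[10][9] = 8, nothing longer is possible.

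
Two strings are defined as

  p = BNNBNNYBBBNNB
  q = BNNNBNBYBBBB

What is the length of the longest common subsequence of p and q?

Pick B (p #1, q #1), then N (p #2, q #3), then N (p #3, q #4), then B (p #4, q #5), then N (p #5, q #6), then Y (p #7, q #8), then B (p #8, q #9), then B (p #9, q #10), then B (p #10, q #11), then B (p #13, q #12); all 10 characters appear in both, in order. Since dp[13][12] = 10, nothing longer is possible.

10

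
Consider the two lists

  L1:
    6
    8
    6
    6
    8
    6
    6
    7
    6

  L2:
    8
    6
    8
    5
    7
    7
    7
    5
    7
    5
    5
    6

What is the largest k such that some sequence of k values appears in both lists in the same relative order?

Let dp[i][j] be the LCS length of the first i values of L1 and the first j values of L2. dp[i][j] = dp[i-1][j-1]+1 when the i-th and j-th values match, else max(dp[i-1][j], dp[i][j-1]).
    ·  8  6  8  5  7  7  7  5  7  5  5  6
 ·  0  0  0  0  0  0  0  0  0  0  0  0  0
 6  0  0  1  1  1  1  1  1  1  1  1  1  1
 8  0  1  1  2  2  2  2  2  2  2  2  2  2
 6  0  1  2  2  2  2  2  2  2  2  2  2  3
 6  0  1  2  2  2  2  2  2  2  2  2  2  3
 8  0  1  2  3  3  3  3  3  3  3  3  3  3
 6  0  1  2  3  3  3  3  3  3  3  3  3  4
 6  0  1  2  3  3  3  3  3  3  3  3  3  4
 7  0  1  2  3  3  4  4  4  4  4  4  4  4
 6  0  1  2  3  3  4  4  4  4  4  4  4  5
dp[9][12] = 5. One LCS (by backtracking along matches): 8, 6, 8, 7, 6.

5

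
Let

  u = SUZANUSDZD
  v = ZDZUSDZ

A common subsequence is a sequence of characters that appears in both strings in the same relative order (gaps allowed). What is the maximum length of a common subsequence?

Let dp[i][j] be the LCS length of the first i characters of u and the first j characters of v. dp[i][j] = dp[i-1][j-1]+1 when the i-th and j-th characters match, else max(dp[i-1][j], dp[i][j-1]).
    ·  Z  D  Z  U  S  D  Z
 ·  0  0  0  0  0  0  0  0
 S  0  0  0  0  0  1  1  1
 U  0  0  0  0  1  1  1  1
 Z  0  1  1  1  1  1  1  2
 A  0  1  1  1  1  1  1  2
 N  0  1  1  1  1  1  1  2
 U  0  1  1  1  2  2  2  2
 S  0  1  1  1  2  3  3  3
 D  0  1  2  2  2  3  4  4
 Z  0  1  2  3  3  3  4  5
 D  0  1  2  3  3  3  4  5
dp[10][7] = 5. One LCS (by backtracking along matches): ZUSDZ.

5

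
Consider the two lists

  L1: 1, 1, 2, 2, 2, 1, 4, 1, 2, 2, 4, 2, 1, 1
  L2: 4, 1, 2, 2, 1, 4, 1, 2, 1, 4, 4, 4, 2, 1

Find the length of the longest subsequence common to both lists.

Match 1 at L1[2]=L2[2]; then 2 at L1[4]=L2[3]; then 2 at L1[5]=L2[4]; then 1 at L1[6]=L2[5]; then 4 at L1[7]=L2[6]; then 1 at L1[8]=L2[7]; then 2 at L1[9]=L2[8]; then 4 at L1[11]=L2[12]; then 2 at L1[12]=L2[13]; then 1 at L1[14]=L2[14] — 10 values in the same relative order in both. Since dp[14][14] = 10, nothing longer is possible.

10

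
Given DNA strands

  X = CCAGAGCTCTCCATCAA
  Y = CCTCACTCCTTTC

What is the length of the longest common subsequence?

9

Pick C (X #1, Y #2), then C (X #2, Y #4), then A (X #5, Y #5), then C (X #7, Y #6), then T (X #8, Y #7), then C (X #9, Y #9), then T (X #10, Y #11), then T (X #14, Y #12), then C (X #15, Y #13); all 9 bases appear in both, in order. dp[17][13] = 9 confirms this is the maximum.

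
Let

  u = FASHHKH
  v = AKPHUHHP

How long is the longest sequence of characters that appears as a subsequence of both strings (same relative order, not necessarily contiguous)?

Taking A (u #2, v #1), H (u #4, v #4), H (u #5, v #6), H (u #7, v #7) gives a common subsequence of length 4, and the DP table's final entry dp[7][8] is also 4, so no common subsequence is longer.

4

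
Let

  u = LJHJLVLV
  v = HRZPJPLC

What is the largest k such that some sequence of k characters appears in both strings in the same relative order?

Match H at u[3]=v[1]; then J at u[4]=v[5]; then L at u[5]=v[7] — 3 characters in the same relative order in both. The LCS DP gives dp[8][8] = 3, so this is optimal.

3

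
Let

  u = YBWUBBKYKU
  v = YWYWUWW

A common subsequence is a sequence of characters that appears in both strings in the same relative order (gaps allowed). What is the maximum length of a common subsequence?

Let dp[i][j] be the LCS length of the first i characters of u and the first j characters of v. dp[i][j] = dp[i-1][j-1]+1 when the i-th and j-th characters match, else max(dp[i-1][j], dp[i][j-1]).
    ·  Y  W  Y  W  U  W  W
 ·  0  0  0  0  0  0  0  0
 Y  0  1  1  1  1  1  1  1
 B  0  1  1  1  1  1  1  1
 W  0  1  2  2  2  2  2  2
 U  0  1  2  2  2  3  3  3
 B  0  1  2  2  2  3  3  3
 B  0  1  2  2  2  3  3  3
 K  0  1  2  2  2  3  3  3
 Y  0  1  2  3  3  3  3  3
 K  0  1  2  3  3  3  3  3
 U  0  1  2  3  3  4  4  4
dp[10][7] = 4. One LCS (by backtracking along matches): YWYU.

4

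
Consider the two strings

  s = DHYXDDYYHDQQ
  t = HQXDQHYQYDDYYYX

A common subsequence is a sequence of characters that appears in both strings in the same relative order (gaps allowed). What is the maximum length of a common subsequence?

7

Pick D at s[1]=t[4], H at s[2]=t[6], Y at s[3]=t[9], D at s[5]=t[10], D at s[6]=t[11], Y at s[7]=t[13], Y at s[8]=t[14]; all 7 characters appear in both, in order. dp[12][15] = 7 confirms this is the maximum.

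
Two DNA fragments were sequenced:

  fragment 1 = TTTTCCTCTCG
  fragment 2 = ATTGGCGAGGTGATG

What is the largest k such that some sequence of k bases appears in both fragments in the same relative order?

6

Taking T at fragment 1[1]=fragment 2[2], then T at fragment 1[2]=fragment 2[3], then C at fragment 1[5]=fragment 2[6], then T at fragment 1[7]=fragment 2[11], then T at fragment 1[9]=fragment 2[14], then G at fragment 1[11]=fragment 2[15] gives a common subsequence of length 6. Since dp[11][15] = 6, nothing longer is possible.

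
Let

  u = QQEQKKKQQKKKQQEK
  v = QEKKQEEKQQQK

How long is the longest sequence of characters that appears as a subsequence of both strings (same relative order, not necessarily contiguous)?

Taking Q [2,1], then E [3,2], then K [5,3], then K [6,4], then K [7,8], then Q [9,9], then Q [13,10], then Q [14,11], then K [16,12] gives a common subsequence of length 9. Since dp[16][12] = 9, nothing longer is possible.

9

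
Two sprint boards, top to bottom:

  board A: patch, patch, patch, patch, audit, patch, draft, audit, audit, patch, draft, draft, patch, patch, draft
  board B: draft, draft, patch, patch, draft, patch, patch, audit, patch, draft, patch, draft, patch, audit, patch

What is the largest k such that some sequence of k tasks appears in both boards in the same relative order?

Taking patch at board A[1]=board B[3] → patch at board A[2]=board B[4] → patch at board A[3]=board B[6] → patch at board A[4]=board B[7] → audit at board A[5]=board B[8] → patch at board A[6]=board B[9] → draft at board A[7]=board B[10] → patch at board A[10]=board B[11] → draft at board A[12]=board B[12] → patch at board A[13]=board B[13] → patch at board A[14]=board B[15] gives a common subsequence of length 11. Since dp[15][15] = 11, nothing longer is possible.

11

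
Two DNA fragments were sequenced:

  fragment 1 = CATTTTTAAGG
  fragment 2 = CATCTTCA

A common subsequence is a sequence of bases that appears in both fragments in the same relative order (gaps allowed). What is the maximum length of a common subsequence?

6

Pick C at fragment 1[1]=fragment 2[1], A at fragment 1[2]=fragment 2[2], T at fragment 1[3]=fragment 2[3], T at fragment 1[4]=fragment 2[5], T at fragment 1[5]=fragment 2[6], A at fragment 1[9]=fragment 2[8]; all 6 bases appear in both, in order, and the DP table's final entry dp[11][8] is also 6, so no common subsequence is longer.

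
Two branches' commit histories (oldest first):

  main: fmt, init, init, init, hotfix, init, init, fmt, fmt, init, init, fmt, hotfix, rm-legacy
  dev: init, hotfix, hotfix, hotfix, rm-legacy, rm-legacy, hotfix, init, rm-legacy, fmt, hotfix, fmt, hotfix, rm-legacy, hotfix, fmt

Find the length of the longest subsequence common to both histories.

7

Pick init [2,1], then hotfix [5,7], then init [6,8], then fmt [8,10], then fmt [12,12], then hotfix [13,13], then rm-legacy [14,14]; all 7 commits appear in both, in order. The LCS DP gives dp[14][16] = 7, so this is optimal.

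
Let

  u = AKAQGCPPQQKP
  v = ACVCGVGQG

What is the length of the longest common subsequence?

Taking A at u[1]=v[1], then Q at u[4]=v[8], then G at u[5]=v[9] gives a common subsequence of length 3. The LCS DP gives dp[12][9] = 3, so this is optimal.

3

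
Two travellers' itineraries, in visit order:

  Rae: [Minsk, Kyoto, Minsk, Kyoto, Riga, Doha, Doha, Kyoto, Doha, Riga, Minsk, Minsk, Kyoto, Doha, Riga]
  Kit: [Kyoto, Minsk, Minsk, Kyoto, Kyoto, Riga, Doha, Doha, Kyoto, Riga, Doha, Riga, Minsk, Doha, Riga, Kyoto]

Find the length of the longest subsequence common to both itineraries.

12

One common subsequence of length 12: Minsk at Rae[1]=Kit[3] → Kyoto at Rae[2]=Kit[4] → Kyoto at Rae[4]=Kit[5] → Riga at Rae[5]=Kit[6] → Doha at Rae[6]=Kit[7] → Doha at Rae[7]=Kit[8] → Kyoto at Rae[8]=Kit[9] → Doha at Rae[9]=Kit[11] → Riga at Rae[10]=Kit[12] → Minsk at Rae[12]=Kit[13] → Doha at Rae[14]=Kit[14] → Riga at Rae[15]=Kit[15]. dp[15][16] = 12 confirms this is the maximum.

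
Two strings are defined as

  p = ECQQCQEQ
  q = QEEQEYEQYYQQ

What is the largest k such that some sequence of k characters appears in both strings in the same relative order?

Let dp[i][j] be the LCS length of the first i characters of p and the first j characters of q. dp[i][j] = dp[i-1][j-1]+1 when the i-th and j-th characters match, else max(dp[i-1][j], dp[i][j-1]).
    ·  Q  E  E  Q  E  Y  E  Q  Y  Y  Q  Q
 ·  0  0  0  0  0  0  0  0  0  0  0  0  0
 E  0  0  1  1  1  1  1  1  1  1  1  1  1
 C  0  0  1  1  1  1  1  1  1  1  1  1  1
 Q  0  1  1  1  2  2  2  2  2  2  2  2  2
 Q  0  1  1  1  2  2  2  2  3  3  3  3  3
 C  0  1  1  1  2  2  2  2  3  3  3  3  3
 Q  0  1  1  1  2  2  2  2  3  3  3  4  4
 E  0  1  2  2  2  3  3  3  3  3  3  4  4
 Q  0  1  2  2  3  3  3  3  4  4  4  4  5
dp[8][12] = 5. One LCS (by backtracking along matches): EQQQQ.

5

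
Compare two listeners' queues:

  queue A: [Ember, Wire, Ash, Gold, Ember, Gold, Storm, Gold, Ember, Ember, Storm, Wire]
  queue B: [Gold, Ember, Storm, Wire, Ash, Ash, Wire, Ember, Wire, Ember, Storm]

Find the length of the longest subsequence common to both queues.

Pick Ember [1,2], then Wire [2,4], then Ash [3,6], then Ember [5,8], then Ember [10,10], then Storm [11,11]; all 6 songs appear in both, in order. dp[12][11] = 6 confirms this is the maximum.

6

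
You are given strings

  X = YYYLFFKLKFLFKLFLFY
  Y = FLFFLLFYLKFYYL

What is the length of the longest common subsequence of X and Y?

Pick L at X[4]=Y[2], then F at X[5]=Y[3], then F at X[6]=Y[4], then L at X[8]=Y[6], then F at X[10]=Y[7], then L at X[11]=Y[9], then K at X[13]=Y[10], then F at X[15]=Y[11], then L at X[16]=Y[14]; all 9 characters appear in both, in order. Since dp[18][14] = 9, nothing longer is possible.

9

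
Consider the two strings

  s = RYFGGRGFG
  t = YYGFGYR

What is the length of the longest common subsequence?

4

Let dp[i][j] be the LCS length of the first i characters of s and the first j characters of t. dp[i][j] = dp[i-1][j-1]+1 when the i-th and j-th characters match, else max(dp[i-1][j], dp[i][j-1]).
    ·  Y  Y  G  F  G  Y  R
 ·  0  0  0  0  0  0  0  0
 R  0  0  0  0  0  0  0  1
 Y  0  1  1  1  1  1  1  1
 F  0  1  1  1  2  2  2  2
 G  0  1  1  2  2  3  3  3
 G  0  1  1  2  2  3  3  3
 R  0  1  1  2  2  3  3  4
 G  0  1  1  2  2  3  3  4
 F  0  1  1  2  3  3  3  4
 G  0  1  1  2  3  4  4  4
dp[9][7] = 4. One LCS (by backtracking along matches): YFGR.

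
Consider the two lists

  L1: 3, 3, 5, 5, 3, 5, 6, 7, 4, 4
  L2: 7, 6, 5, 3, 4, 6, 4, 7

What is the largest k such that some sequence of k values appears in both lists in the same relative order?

One common subsequence of length 4: 5 (L1 #4, L2 #3), 3 (L1 #5, L2 #4), 6 (L1 #7, L2 #6), 7 (L1 #8, L2 #8). Since dp[10][8] = 4, nothing longer is possible.

4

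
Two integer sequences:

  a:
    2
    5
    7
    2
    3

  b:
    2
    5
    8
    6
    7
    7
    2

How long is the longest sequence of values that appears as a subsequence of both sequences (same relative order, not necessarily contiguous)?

Pick 2 [1,1] → 5 [2,2] → 7 [3,6] → 2 [4,7]; all 4 values appear in both, in order. Since dp[5][7] = 4, nothing longer is possible.

4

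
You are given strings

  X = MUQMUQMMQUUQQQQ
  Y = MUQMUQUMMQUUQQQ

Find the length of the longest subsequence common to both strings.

14

One common subsequence of length 14: M [1,1], U [2,2], Q [3,3], M [4,4], U [5,5], Q [6,6], M [7,8], M [8,9], Q [9,10], U [10,11], U [11,12], Q [13,13], Q [14,14], Q [15,15]. The LCS DP gives dp[15][15] = 14, so this is optimal.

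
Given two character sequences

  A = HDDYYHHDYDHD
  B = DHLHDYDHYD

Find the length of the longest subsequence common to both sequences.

8

Taking D (A #3, B #1); then H (A #6, B #2); then H (A #7, B #4); then D (A #8, B #5); then Y (A #9, B #6); then D (A #10, B #7); then H (A #11, B #8); then D (A #12, B #10) gives a common subsequence of length 8. The LCS DP gives dp[12][10] = 8, so this is optimal.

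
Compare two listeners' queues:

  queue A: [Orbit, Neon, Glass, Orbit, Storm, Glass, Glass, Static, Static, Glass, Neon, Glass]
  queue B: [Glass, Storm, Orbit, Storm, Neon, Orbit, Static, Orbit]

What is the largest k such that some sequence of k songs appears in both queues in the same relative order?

4

Match Orbit at queue A[1]=queue B[3], then Neon at queue A[2]=queue B[5], then Orbit at queue A[4]=queue B[6], then Static at queue A[8]=queue B[7] — 4 songs in the same relative order in both. dp[12][8] = 4 confirms this is the maximum.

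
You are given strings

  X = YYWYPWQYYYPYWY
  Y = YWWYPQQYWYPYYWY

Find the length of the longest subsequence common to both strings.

11

Taking Y at X[1]=Y[1], W at X[3]=Y[3], Y at X[4]=Y[4], P at X[5]=Y[5], Q at X[7]=Y[7], Y at X[8]=Y[8], Y at X[9]=Y[10], Y at X[10]=Y[12], Y at X[12]=Y[13], W at X[13]=Y[14], Y at X[14]=Y[15] gives a common subsequence of length 11, and the DP table's final entry dp[14][15] is also 11, so no common subsequence is longer.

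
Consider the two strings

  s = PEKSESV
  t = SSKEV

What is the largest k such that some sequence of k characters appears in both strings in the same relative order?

Let dp[i][j] be the LCS length of the first i characters of s and the first j characters of t. dp[i][j] = dp[i-1][j-1]+1 when the i-th and j-th characters match, else max(dp[i-1][j], dp[i][j-1]).
    ·  S  S  K  E  V
 ·  0  0  0  0  0  0
 P  0  0  0  0  0  0
 E  0  0  0  0  1  1
 K  0  0  0  1  1  1
 S  0  1  1  1  1  1
 E  0  1  1  1  2  2
 S  0  1  2  2  2  2
 V  0  1  2  2  2  3
dp[7][5] = 3. One LCS (by backtracking along matches): KEV.

3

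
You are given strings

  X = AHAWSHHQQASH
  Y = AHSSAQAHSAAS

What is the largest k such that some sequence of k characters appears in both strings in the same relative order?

6

Match A at X[1]=Y[1] → H at X[2]=Y[2] → A at X[3]=Y[7] → S at X[5]=Y[9] → A at X[10]=Y[11] → S at X[11]=Y[12] — 6 characters in the same relative order in both, and the DP table's final entry dp[12][12] is also 6, so no common subsequence is longer.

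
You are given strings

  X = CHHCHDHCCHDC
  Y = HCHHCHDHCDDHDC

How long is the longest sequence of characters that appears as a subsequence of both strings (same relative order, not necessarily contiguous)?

One common subsequence of length 11: C (X #1, Y #2), then H (X #2, Y #3), then H (X #3, Y #4), then C (X #4, Y #5), then H (X #5, Y #6), then D (X #6, Y #7), then H (X #7, Y #8), then C (X #8, Y #9), then H (X #10, Y #12), then D (X #11, Y #13), then C (X #12, Y #14). Since dp[12][14] = 11, nothing longer is possible.

11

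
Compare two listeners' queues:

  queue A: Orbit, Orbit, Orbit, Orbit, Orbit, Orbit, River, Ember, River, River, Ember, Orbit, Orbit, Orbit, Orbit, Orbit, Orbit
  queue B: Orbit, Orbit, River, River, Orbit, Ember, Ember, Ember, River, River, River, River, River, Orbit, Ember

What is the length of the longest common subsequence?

Pick Orbit [1,1], Orbit [2,2], Orbit [3,5], River [7,11], River [9,12], River [10,13], Ember [11,15]; all 7 songs appear in both, in order, and the DP table's final entry dp[17][15] is also 7, so no common subsequence is longer.

7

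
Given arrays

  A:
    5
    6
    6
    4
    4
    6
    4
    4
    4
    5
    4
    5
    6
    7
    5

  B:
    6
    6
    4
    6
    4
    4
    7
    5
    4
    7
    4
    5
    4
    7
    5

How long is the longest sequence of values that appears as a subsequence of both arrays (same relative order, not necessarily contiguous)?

One common subsequence of length 11: 6 [2,1], 6 [3,2], 4 [4,3], 4 [5,5], 4 [7,6], 4 [8,9], 4 [9,11], 5 [10,12], 4 [11,13], 7 [14,14], 5 [15,15]. The LCS DP gives dp[15][15] = 11, so this is optimal.

11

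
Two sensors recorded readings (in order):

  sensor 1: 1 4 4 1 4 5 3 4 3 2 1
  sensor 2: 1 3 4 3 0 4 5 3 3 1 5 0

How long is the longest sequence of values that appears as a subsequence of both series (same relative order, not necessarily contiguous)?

7

Let dp[i][j] be the LCS length of the first i values of sensor 1 and the first j values of sensor 2. dp[i][j] = dp[i-1][j-1]+1 when the i-th and j-th values match, else max(dp[i-1][j], dp[i][j-1]).
    ·  1  3  4  3  0  4  5  3  3  1  5  0
 ·  0  0  0  0  0  0  0  0  0  0  0  0  0
 1  0  1  1  1  1  1  1  1  1  1  1  1  1
 4  0  1  1  2  2  2  2  2  2  2  2  2  2
 4  0  1  1  2  2  2  3  3  3  3  3  3  3
 1  0  1  1  2  2  2  3  3  3  3  4  4  4
 4  0  1  1  2  2  2  3  3  3  3  4  4  4
 5  0  1  1  2  2  2  3  4  4  4  4  5  5
 3  0  1  2  2  3  3  3  4  5  5  5  5  5
 4  0  1  2  3  3  3  4  4  5  5  5  5  5
 3  0  1  2  3  4  4  4  4  5  6  6  6  6
 2  0  1  2  3  4  4  4  4  5  6  6  6  6
 1  0  1  2  3  4  4  4  4  5  6  7  7  7
dp[11][12] = 7. One LCS (by backtracking along matches): 1, 4, 4, 5, 3, 3, 1.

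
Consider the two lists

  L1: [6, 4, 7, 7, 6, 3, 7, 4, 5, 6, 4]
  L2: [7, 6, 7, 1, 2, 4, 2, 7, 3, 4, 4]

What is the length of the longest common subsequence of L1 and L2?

Let dp[i][j] be the LCS length of the first i values of L1 and the first j values of L2. dp[i][j] = dp[i-1][j-1]+1 when the i-th and j-th values match, else max(dp[i-1][j], dp[i][j-1]).
    ·  7  6  7  1  2  4  2  7  3  4  4
 ·  0  0  0  0  0  0  0  0  0  0  0  0
 6  0  0  1  1  1  1  1  1  1  1  1  1
 4  0  0  1  1  1  1  2  2  2  2  2  2
 7  0  1  1  2  2  2  2  2  3  3  3  3
 7  0  1  1  2  2  2  2  2  3  3  3  3
 6  0  1  2  2  2  2  2  2  3  3  3  3
 3  0  1  2  2  2  2  2  2  3  4  4  4
 7  0  1  2  3  3  3  3  3  3  4  4  4
 4  0  1  2  3  3  3  4  4  4  4  5  5
 5  0  1  2  3  3  3  4  4  4  4  5  5
 6  0  1  2  3  3  3  4  4  4  4  5  5
 4  0  1  2  3  3  3  4  4  4  4  5  6
dp[11][11] = 6. One LCS (by backtracking along matches): 6, 4, 7, 3, 4, 4.

6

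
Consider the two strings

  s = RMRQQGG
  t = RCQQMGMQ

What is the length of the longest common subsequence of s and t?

4

Let dp[i][j] be the LCS length of the first i characters of s and the first j characters of t. dp[i][j] = dp[i-1][j-1]+1 when the i-th and j-th characters match, else max(dp[i-1][j], dp[i][j-1]).
    ·  R  C  Q  Q  M  G  M  Q
 ·  0  0  0  0  0  0  0  0  0
 R  0  1  1  1  1  1  1  1  1
 M  0  1  1  1  1  2  2  2  2
 R  0  1  1  1  1  2  2  2  2
 Q  0  1  1  2  2  2  2  2  3
 Q  0  1  1  2  3  3  3  3  3
 G  0  1  1  2  3  3  4  4  4
 G  0  1  1  2  3  3  4  4  4
dp[7][8] = 4. One LCS (by backtracking along matches): RQQG.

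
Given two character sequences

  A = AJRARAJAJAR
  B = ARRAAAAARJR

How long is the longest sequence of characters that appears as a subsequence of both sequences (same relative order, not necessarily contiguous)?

7

One common subsequence of length 7: A [1,1], then R [3,3], then A [4,6], then A [6,7], then A [8,8], then J [9,10], then R [11,11]. The LCS DP gives dp[11][11] = 7, so this is optimal.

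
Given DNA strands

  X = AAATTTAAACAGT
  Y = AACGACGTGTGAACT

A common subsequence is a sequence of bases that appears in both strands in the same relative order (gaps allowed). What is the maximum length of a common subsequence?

Taking A [1,1] → A [2,2] → A [3,5] → T [4,8] → T [5,10] → A [8,12] → A [9,13] → C [10,14] → T [13,15] gives a common subsequence of length 9. The LCS DP gives dp[13][15] = 9, so this is optimal.

9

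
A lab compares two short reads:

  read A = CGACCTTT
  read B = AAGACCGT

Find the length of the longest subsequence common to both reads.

Taking G [2,3], A [3,4], C [4,5], C [5,6], T [8,8] gives a common subsequence of length 5, and the DP table's final entry dp[8][8] is also 5, so no common subsequence is longer.

5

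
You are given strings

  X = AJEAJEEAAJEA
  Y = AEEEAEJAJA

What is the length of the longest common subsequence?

Taking A (X #1, Y #1); then E (X #3, Y #2); then E (X #6, Y #3); then E (X #7, Y #4); then A (X #8, Y #5); then A (X #9, Y #8); then J (X #10, Y #9); then A (X #12, Y #10) gives a common subsequence of length 8, and the DP table's final entry dp[12][10] is also 8, so no common subsequence is longer.

8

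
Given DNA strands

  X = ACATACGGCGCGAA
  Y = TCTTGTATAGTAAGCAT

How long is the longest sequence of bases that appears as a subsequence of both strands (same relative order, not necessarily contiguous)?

8

Taking C [2,2] → A [3,7] → T [4,8] → A [5,9] → G [7,10] → G [10,14] → C [11,15] → A [13,16] gives a common subsequence of length 8. dp[14][17] = 8 confirms this is the maximum.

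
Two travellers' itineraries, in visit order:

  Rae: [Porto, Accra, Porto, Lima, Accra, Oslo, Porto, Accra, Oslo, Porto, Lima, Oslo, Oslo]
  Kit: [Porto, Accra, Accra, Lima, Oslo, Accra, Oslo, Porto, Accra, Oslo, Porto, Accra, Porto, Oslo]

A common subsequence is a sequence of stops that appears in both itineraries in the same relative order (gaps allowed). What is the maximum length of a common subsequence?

10

Taking Porto (Rae #1, Kit #1); then Accra (Rae #2, Kit #3); then Lima (Rae #4, Kit #4); then Accra (Rae #5, Kit #6); then Oslo (Rae #6, Kit #7); then Porto (Rae #7, Kit #8); then Accra (Rae #8, Kit #9); then Oslo (Rae #9, Kit #10); then Porto (Rae #10, Kit #13); then Oslo (Rae #13, Kit #14) gives a common subsequence of length 10, and the DP table's final entry dp[13][14] is also 10, so no common subsequence is longer.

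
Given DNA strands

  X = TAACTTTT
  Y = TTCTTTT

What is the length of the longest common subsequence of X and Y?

Taking T [1,2], C [4,3], T [5,4], T [6,5], T [7,6], T [8,7] gives a common subsequence of length 6. Since dp[8][7] = 6, nothing longer is possible.

6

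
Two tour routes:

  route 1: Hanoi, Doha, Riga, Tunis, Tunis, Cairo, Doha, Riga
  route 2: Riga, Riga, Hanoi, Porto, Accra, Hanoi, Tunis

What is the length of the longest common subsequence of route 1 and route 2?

2

One common subsequence of length 2: Hanoi (route 1 #1, route 2 #6), Tunis (route 1 #5, route 2 #7), and the DP table's final entry dp[8][7] is also 2, so no common subsequence is longer.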